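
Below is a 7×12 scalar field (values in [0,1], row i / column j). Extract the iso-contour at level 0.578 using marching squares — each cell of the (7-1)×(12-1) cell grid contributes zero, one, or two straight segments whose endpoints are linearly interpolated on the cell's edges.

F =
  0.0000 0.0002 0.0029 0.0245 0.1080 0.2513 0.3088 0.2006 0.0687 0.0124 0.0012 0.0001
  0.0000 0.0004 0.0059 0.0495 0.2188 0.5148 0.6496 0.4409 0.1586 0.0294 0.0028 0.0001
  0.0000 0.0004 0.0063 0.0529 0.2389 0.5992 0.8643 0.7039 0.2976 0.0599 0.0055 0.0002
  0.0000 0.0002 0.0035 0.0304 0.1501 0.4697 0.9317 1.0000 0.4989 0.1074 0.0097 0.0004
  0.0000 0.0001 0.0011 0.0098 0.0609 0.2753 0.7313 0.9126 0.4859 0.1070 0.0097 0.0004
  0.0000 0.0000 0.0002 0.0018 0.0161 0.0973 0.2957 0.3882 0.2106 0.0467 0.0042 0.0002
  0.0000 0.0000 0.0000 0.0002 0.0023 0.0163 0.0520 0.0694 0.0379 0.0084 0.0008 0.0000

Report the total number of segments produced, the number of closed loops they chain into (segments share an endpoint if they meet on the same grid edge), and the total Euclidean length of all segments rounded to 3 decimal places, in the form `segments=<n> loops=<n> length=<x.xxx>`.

segments=14 loops=1 length=10.327

cell (0,5): code 0100 → (0.790,6.000)–(1.000,5.469)
cell (0,6): code 1000 → (1.000,6.343)–(0.790,6.000)
cell (1,4): code 0100 → (1.749,5.000)–(2.000,4.941)
cell (1,5): code 1110 → (1.000,5.469)–(1.749,5.000)
cell (1,6): code 1101 → (1.521,7.000)–(1.000,6.343)
cell (1,7): code 1000 → (2.000,7.310)–(1.521,7.000)
cell (2,4): code 0010 → (2.000,4.941)–(2.164,5.000)
cell (2,5): code 0111 → (2.164,5.000)–(3.000,5.234)
cell (2,7): code 1001 → (3.000,7.842)–(2.000,7.310)
cell (3,5): code 0110 → (3.000,5.234)–(4.000,5.664)
cell (3,7): code 1001 → (4.000,7.784)–(3.000,7.842)
cell (4,5): code 0010 → (4.000,5.664)–(4.352,6.000)
cell (4,6): code 0011 → (4.352,6.000)–(4.638,7.000)
cell (4,7): code 0001 → (4.638,7.000)–(4.000,7.784)
total: 14 segments, chained into 1 closed loop(s), length Σ = 10.326908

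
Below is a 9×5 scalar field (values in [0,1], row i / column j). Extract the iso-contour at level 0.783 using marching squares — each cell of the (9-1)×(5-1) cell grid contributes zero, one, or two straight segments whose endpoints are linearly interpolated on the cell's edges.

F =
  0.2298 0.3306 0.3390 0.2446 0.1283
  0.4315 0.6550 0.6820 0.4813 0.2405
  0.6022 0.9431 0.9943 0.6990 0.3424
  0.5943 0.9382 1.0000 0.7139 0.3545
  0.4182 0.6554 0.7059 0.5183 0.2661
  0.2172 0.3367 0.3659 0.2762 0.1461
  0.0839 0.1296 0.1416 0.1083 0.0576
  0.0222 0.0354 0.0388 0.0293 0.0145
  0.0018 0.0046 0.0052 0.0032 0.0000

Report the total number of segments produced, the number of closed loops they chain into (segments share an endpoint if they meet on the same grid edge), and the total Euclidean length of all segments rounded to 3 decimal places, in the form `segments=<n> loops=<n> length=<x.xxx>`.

cell (1,0): code 0100 → (1.444,1.000)–(2.000,0.530)
cell (1,1): code 1100 → (1.323,2.000)–(1.444,1.000)
cell (1,2): code 1000 → (2.000,2.716)–(1.323,2.000)
cell (2,0): code 0110 → (2.000,0.530)–(3.000,0.549)
cell (2,2): code 1001 → (3.000,2.758)–(2.000,2.716)
cell (3,0): code 0010 → (3.000,0.549)–(3.549,1.000)
cell (3,1): code 0011 → (3.549,1.000)–(3.738,2.000)
cell (3,2): code 0001 → (3.738,2.000)–(3.000,2.758)
total: 8 segments, chained into 1 closed loop(s), length Σ = 7.507121

segments=8 loops=1 length=7.507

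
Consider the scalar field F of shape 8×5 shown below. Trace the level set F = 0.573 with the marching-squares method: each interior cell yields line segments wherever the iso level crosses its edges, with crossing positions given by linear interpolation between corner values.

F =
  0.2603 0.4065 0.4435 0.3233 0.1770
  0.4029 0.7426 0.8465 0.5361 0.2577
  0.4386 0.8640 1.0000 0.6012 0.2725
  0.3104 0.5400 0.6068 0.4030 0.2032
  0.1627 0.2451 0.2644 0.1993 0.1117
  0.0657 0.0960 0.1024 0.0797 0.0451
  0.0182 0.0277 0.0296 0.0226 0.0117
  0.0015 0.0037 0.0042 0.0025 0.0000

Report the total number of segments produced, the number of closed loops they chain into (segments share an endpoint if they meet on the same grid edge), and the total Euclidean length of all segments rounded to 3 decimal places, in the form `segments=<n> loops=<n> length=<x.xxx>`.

cell (0,0): code 0100 → (0.495,1.000)–(1.000,0.501)
cell (0,1): code 1100 → (0.321,2.000)–(0.495,1.000)
cell (0,2): code 1000 → (1.000,2.881)–(0.321,2.000)
cell (1,0): code 0110 → (1.000,0.501)–(2.000,0.316)
cell (1,2): code 1101 → (1.567,3.000)–(1.000,2.881)
cell (1,3): code 1000 → (2.000,3.086)–(1.567,3.000)
cell (2,0): code 0010 → (2.000,0.316)–(2.898,1.000)
cell (2,1): code 0111 → (2.898,1.000)–(3.000,1.494)
cell (2,2): code 1011 → (3.000,2.166)–(2.142,3.000)
cell (2,3): code 0001 → (2.142,3.000)–(2.000,3.086)
cell (3,1): code 0010 → (3.000,1.494)–(3.099,2.000)
cell (3,2): code 0001 → (3.099,2.000)–(3.000,2.166)
total: 12 segments, chained into 1 closed loop(s), length Σ = 8.579267

segments=12 loops=1 length=8.579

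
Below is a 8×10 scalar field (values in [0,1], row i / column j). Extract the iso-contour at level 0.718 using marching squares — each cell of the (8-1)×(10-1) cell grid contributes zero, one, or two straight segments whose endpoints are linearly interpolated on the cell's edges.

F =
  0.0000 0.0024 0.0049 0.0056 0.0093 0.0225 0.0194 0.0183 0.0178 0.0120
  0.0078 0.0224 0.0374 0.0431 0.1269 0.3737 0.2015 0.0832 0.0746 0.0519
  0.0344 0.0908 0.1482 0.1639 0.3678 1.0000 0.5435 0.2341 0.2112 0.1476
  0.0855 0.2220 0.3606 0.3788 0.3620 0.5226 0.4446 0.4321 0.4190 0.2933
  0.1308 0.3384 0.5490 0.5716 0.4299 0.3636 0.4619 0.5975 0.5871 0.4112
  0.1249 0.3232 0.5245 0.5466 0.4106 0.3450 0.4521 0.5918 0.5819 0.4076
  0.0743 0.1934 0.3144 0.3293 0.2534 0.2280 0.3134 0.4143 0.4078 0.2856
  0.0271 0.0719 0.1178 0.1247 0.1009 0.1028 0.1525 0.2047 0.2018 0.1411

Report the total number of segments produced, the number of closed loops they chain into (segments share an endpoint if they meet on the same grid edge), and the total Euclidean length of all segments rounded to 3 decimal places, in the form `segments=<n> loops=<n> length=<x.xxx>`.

segments=4 loops=1 length=2.993

cell (1,4): code 0100 → (1.550,5.000)–(2.000,4.554)
cell (1,5): code 1000 → (2.000,5.618)–(1.550,5.000)
cell (2,4): code 0010 → (2.000,4.554)–(2.591,5.000)
cell (2,5): code 0001 → (2.591,5.000)–(2.000,5.618)
total: 4 segments, chained into 1 closed loop(s), length Σ = 2.993142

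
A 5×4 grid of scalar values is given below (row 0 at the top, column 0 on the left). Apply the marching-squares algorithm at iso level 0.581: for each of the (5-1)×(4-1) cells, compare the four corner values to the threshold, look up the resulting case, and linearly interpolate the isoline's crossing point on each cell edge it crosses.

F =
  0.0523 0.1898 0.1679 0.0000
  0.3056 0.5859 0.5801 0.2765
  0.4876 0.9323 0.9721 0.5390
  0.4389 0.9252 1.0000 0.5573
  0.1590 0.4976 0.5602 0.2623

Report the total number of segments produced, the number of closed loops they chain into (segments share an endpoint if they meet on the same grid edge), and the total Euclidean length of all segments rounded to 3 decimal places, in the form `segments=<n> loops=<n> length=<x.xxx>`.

cell (0,0): code 0100 → (0.988,1.000)–(1.000,0.983)
cell (0,1): code 1000 → (1.000,1.845)–(0.988,1.000)
cell (1,0): code 0110 → (1.000,0.983)–(2.000,0.210)
cell (1,1): code 1101 → (1.002,2.000)–(1.000,1.845)
cell (1,2): code 1000 → (2.000,2.903)–(1.002,2.000)
cell (2,0): code 0110 → (2.000,0.210)–(3.000,0.292)
cell (2,2): code 1001 → (3.000,2.946)–(2.000,2.903)
cell (3,0): code 0010 → (3.000,0.292)–(3.805,1.000)
cell (3,1): code 0011 → (3.805,1.000)–(3.953,2.000)
cell (3,2): code 0001 → (3.953,2.000)–(3.000,2.946)
total: 10 segments, chained into 1 closed loop(s), length Σ = 9.060804

segments=10 loops=1 length=9.061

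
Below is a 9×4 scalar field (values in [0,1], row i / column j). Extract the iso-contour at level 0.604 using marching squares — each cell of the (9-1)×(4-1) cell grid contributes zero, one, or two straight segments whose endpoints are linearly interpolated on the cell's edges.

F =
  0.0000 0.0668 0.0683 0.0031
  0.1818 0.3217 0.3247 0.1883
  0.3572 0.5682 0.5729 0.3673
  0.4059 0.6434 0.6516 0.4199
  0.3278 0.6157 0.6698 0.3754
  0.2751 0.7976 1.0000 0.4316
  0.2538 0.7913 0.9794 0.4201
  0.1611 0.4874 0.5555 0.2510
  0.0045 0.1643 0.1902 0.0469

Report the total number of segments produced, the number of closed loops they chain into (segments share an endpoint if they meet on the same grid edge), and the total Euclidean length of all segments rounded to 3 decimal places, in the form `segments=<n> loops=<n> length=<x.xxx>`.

segments=12 loops=1 length=11.214

cell (2,0): code 0100 → (2.476,1.000)–(3.000,0.834)
cell (2,1): code 1100 → (2.395,2.000)–(2.476,1.000)
cell (2,2): code 1000 → (3.000,2.205)–(2.395,2.000)
cell (3,0): code 0110 → (3.000,0.834)–(4.000,0.959)
cell (3,2): code 1001 → (4.000,2.224)–(3.000,2.205)
cell (4,0): code 0110 → (4.000,0.959)–(5.000,0.629)
cell (4,2): code 1001 → (5.000,2.697)–(4.000,2.224)
cell (5,0): code 0110 → (5.000,0.629)–(6.000,0.652)
cell (5,2): code 1001 → (6.000,2.671)–(5.000,2.697)
cell (6,0): code 0010 → (6.000,0.652)–(6.616,1.000)
cell (6,1): code 0011 → (6.616,1.000)–(6.886,2.000)
cell (6,2): code 0001 → (6.886,2.000)–(6.000,2.671)
total: 12 segments, chained into 1 closed loop(s), length Σ = 11.214291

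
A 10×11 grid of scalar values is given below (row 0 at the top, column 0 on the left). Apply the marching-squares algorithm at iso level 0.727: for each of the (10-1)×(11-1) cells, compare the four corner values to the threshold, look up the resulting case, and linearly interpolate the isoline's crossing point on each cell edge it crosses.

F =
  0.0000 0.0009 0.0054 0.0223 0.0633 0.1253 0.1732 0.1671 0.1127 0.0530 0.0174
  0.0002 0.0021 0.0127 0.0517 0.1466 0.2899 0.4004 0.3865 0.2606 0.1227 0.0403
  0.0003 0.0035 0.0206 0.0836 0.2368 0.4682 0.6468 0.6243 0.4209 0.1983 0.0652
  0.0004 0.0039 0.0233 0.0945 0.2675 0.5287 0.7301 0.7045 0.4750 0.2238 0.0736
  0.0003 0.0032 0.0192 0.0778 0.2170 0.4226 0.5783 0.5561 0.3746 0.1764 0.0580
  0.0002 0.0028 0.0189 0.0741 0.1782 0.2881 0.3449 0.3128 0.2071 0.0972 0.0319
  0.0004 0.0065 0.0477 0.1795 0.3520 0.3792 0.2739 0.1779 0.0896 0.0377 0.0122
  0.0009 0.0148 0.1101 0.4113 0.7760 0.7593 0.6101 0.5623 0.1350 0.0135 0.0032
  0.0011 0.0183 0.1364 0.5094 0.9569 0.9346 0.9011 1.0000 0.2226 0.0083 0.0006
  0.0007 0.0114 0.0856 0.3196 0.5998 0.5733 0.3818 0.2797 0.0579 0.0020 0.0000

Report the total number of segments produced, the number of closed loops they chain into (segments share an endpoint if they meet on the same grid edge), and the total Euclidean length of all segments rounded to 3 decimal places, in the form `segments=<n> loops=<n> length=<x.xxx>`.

cell (2,5): code 0100 → (2.963,6.000)–(3.000,5.985)
cell (2,6): code 1000 → (3.000,6.121)–(2.963,6.000)
cell (3,5): code 0010 → (3.000,5.985)–(3.020,6.000)
cell (3,6): code 0001 → (3.020,6.000)–(3.000,6.121)
cell (6,3): code 0100 → (6.884,4.000)–(7.000,3.866)
cell (6,4): code 1100 → (6.915,5.000)–(6.884,4.000)
cell (6,5): code 1000 → (7.000,5.216)–(6.915,5.000)
cell (7,3): code 0110 → (7.000,3.866)–(8.000,3.486)
cell (7,5): code 1101 → (7.402,6.000)–(7.000,5.216)
cell (7,6): code 1100 → (7.376,7.000)–(7.402,6.000)
cell (7,7): code 1000 → (8.000,7.351)–(7.376,7.000)
cell (8,3): code 0010 → (8.000,3.486)–(8.644,4.000)
cell (8,4): code 0011 → (8.644,4.000)–(8.575,5.000)
cell (8,5): code 0011 → (8.575,5.000)–(8.335,6.000)
cell (8,6): code 0011 → (8.335,6.000)–(8.379,7.000)
cell (8,7): code 0001 → (8.379,7.000)–(8.000,7.351)
total: 16 segments, chained into 2 closed loop(s), length Σ = 9.763669

segments=16 loops=2 length=9.764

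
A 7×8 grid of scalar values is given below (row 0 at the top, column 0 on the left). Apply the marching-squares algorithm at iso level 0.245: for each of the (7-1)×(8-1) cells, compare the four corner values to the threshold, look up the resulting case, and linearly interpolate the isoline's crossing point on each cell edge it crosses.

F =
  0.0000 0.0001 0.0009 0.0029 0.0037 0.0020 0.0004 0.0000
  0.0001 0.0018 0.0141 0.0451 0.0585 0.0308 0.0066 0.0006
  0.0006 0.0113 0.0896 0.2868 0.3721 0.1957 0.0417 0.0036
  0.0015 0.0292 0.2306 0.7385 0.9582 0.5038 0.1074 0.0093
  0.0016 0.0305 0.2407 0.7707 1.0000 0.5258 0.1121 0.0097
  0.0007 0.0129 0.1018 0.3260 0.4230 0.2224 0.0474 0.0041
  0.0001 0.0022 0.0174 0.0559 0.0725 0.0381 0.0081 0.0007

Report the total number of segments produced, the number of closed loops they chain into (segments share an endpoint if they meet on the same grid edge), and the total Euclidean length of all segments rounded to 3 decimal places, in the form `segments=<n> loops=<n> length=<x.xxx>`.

segments=14 loops=1 length=11.748

cell (1,2): code 0100 → (1.827,3.000)–(2.000,2.788)
cell (1,3): code 1100 → (1.595,4.000)–(1.827,3.000)
cell (1,4): code 1000 → (2.000,4.721)–(1.595,4.000)
cell (2,2): code 0110 → (2.000,2.788)–(3.000,2.028)
cell (2,4): code 1101 → (2.160,5.000)–(2.000,4.721)
cell (2,5): code 1000 → (3.000,5.653)–(2.160,5.000)
cell (3,2): code 0110 → (3.000,2.028)–(4.000,2.008)
cell (3,5): code 1001 → (4.000,5.679)–(3.000,5.653)
cell (4,2): code 0110 → (4.000,2.008)–(5.000,2.639)
cell (4,4): code 1011 → (5.000,4.887)–(4.926,5.000)
cell (4,5): code 0001 → (4.926,5.000)–(4.000,5.679)
cell (5,2): code 0010 → (5.000,2.639)–(5.300,3.000)
cell (5,3): code 0011 → (5.300,3.000)–(5.508,4.000)
cell (5,4): code 0001 → (5.508,4.000)–(5.000,4.887)
total: 14 segments, chained into 1 closed loop(s), length Σ = 11.747510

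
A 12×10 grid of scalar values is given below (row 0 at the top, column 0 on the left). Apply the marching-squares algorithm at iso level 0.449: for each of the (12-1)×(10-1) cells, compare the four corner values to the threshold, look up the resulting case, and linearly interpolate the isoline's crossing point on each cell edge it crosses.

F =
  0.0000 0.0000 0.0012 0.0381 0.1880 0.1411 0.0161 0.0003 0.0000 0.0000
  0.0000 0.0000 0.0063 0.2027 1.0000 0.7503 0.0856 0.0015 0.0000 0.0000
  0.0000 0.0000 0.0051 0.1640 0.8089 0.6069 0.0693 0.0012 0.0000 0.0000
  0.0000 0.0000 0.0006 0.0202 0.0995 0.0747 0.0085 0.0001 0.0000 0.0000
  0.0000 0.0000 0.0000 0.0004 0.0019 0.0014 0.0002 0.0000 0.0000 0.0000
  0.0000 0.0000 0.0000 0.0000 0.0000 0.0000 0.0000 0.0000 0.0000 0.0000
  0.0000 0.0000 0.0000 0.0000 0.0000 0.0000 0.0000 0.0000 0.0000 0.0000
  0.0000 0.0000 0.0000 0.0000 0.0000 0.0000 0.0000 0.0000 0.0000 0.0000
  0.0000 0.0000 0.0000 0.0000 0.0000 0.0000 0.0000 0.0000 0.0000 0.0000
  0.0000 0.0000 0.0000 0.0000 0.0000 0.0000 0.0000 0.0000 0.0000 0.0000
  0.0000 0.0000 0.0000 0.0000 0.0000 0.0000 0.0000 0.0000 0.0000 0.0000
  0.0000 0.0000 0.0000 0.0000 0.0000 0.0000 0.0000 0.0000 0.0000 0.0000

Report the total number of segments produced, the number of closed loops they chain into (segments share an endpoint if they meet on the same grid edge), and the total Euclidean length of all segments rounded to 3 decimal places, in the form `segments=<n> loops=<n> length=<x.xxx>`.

cell (0,3): code 0100 → (0.321,4.000)–(1.000,3.309)
cell (0,4): code 1100 → (0.505,5.000)–(0.321,4.000)
cell (0,5): code 1000 → (1.000,5.453)–(0.505,5.000)
cell (1,3): code 0110 → (1.000,3.309)–(2.000,3.442)
cell (1,5): code 1001 → (2.000,5.294)–(1.000,5.453)
cell (2,3): code 0010 → (2.000,3.442)–(2.507,4.000)
cell (2,4): code 0011 → (2.507,4.000)–(2.297,5.000)
cell (2,5): code 0001 → (2.297,5.000)–(2.000,5.294)
total: 8 segments, chained into 1 closed loop(s), length Σ = 6.871292

segments=8 loops=1 length=6.871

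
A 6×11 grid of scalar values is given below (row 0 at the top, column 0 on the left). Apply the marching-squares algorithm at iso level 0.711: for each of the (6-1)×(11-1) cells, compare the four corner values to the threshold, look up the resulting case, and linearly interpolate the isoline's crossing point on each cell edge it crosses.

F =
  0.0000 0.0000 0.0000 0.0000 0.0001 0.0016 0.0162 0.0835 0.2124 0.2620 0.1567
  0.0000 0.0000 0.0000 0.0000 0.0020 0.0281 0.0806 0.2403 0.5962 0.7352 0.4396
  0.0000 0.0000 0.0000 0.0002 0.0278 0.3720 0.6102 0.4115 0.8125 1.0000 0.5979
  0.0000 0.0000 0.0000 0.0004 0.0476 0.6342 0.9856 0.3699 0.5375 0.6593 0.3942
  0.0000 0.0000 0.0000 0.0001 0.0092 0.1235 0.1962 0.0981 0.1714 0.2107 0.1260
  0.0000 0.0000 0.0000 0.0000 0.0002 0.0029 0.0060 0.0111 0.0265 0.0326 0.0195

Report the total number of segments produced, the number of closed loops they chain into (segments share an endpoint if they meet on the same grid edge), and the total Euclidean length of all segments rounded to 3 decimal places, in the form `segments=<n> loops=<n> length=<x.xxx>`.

cell (0,8): code 0100 → (0.949,9.000)–(1.000,8.826)
cell (0,9): code 1000 → (1.000,9.082)–(0.949,9.000)
cell (1,7): code 0100 → (1.531,8.000)–(2.000,7.747)
cell (1,8): code 1110 → (1.000,8.826)–(1.531,8.000)
cell (1,9): code 1001 → (2.000,9.719)–(1.000,9.082)
cell (2,5): code 0100 → (2.269,6.000)–(3.000,5.219)
cell (2,6): code 1000 → (3.000,6.446)–(2.269,6.000)
cell (2,7): code 0010 → (2.000,7.747)–(2.369,8.000)
cell (2,8): code 0011 → (2.369,8.000)–(2.848,9.000)
cell (2,9): code 0001 → (2.848,9.000)–(2.000,9.719)
cell (3,5): code 0010 → (3.000,5.219)–(3.348,6.000)
cell (3,6): code 0001 → (3.348,6.000)–(3.000,6.446)
total: 12 segments, chained into 2 closed loop(s), length Σ = 8.994784

segments=12 loops=2 length=8.995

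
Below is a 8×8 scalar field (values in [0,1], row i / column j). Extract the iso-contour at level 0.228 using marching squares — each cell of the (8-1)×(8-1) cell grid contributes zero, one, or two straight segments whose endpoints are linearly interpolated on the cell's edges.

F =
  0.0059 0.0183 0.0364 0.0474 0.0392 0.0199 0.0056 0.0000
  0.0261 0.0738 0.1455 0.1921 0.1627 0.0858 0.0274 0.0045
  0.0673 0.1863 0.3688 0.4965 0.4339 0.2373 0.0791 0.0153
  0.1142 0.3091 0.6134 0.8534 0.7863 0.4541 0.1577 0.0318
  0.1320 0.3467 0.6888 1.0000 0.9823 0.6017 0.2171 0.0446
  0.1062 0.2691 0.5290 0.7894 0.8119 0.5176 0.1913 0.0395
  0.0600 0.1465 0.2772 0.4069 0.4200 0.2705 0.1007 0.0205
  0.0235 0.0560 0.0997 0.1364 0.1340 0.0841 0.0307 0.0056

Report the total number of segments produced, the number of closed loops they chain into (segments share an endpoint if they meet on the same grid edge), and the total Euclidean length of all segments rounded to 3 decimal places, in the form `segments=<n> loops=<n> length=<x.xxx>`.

cell (1,1): code 0100 → (1.369,2.000)–(2.000,1.228)
cell (1,2): code 1100 → (1.118,3.000)–(1.369,2.000)
cell (1,3): code 1100 → (1.241,4.000)–(1.118,3.000)
cell (1,4): code 1100 → (1.939,5.000)–(1.241,4.000)
cell (1,5): code 1000 → (2.000,5.059)–(1.939,5.000)
cell (2,0): code 0100 → (2.340,1.000)–(3.000,0.584)
cell (2,1): code 1110 → (2.000,1.228)–(2.340,1.000)
cell (2,5): code 1001 → (3.000,5.763)–(2.000,5.059)
cell (3,0): code 0110 → (3.000,0.584)–(4.000,0.447)
cell (3,5): code 1001 → (4.000,5.972)–(3.000,5.763)
cell (4,0): code 0110 → (4.000,0.447)–(5.000,0.748)
cell (4,5): code 1001 → (5.000,5.888)–(4.000,5.972)
cell (5,0): code 0010 → (5.000,0.748)–(5.335,1.000)
cell (5,1): code 0111 → (5.335,1.000)–(6.000,1.624)
cell (5,5): code 1001 → (6.000,5.250)–(5.000,5.888)
cell (6,1): code 0010 → (6.000,1.624)–(6.277,2.000)
cell (6,2): code 0011 → (6.277,2.000)–(6.661,3.000)
cell (6,3): code 0011 → (6.661,3.000)–(6.671,4.000)
cell (6,4): code 0011 → (6.671,4.000)–(6.228,5.000)
cell (6,5): code 0001 → (6.228,5.000)–(6.000,5.250)
total: 20 segments, chained into 1 closed loop(s), length Σ = 17.318946

segments=20 loops=1 length=17.319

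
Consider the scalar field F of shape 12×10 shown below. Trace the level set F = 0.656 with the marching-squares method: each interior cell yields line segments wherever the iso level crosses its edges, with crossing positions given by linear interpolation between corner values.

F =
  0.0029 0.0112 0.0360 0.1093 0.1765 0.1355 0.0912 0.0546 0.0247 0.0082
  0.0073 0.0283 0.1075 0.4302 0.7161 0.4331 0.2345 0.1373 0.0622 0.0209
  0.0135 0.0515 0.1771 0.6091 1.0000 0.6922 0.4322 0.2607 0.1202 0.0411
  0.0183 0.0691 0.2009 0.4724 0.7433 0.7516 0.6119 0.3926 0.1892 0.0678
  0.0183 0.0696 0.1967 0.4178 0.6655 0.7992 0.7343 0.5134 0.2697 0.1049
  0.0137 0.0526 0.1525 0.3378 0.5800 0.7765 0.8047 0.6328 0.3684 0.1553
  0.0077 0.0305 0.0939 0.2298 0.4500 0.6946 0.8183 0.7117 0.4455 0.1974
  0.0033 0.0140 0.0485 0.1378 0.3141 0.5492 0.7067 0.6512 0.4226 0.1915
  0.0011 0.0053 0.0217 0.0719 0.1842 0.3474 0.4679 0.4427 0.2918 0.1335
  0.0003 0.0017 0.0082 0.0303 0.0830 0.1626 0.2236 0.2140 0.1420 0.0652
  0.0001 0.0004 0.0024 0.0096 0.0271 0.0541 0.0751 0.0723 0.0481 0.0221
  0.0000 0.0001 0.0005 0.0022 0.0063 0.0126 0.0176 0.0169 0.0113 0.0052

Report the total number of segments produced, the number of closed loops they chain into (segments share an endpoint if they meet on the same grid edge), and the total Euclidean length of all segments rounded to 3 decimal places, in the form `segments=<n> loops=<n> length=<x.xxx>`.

cell (0,3): code 0100 → (0.889,4.000)–(1.000,3.790)
cell (0,4): code 1000 → (1.000,4.212)–(0.889,4.000)
cell (1,3): code 0110 → (1.000,3.790)–(2.000,3.120)
cell (1,4): code 1101 → (1.860,5.000)–(1.000,4.212)
cell (1,5): code 1000 → (2.000,5.139)–(1.860,5.000)
cell (2,3): code 0110 → (2.000,3.120)–(3.000,3.678)
cell (2,5): code 1001 → (3.000,5.684)–(2.000,5.139)
cell (3,3): code 0110 → (3.000,3.678)–(4.000,3.962)
cell (3,5): code 1101 → (3.360,6.000)–(3.000,5.684)
cell (3,6): code 1000 → (4.000,6.354)–(3.360,6.000)
cell (4,3): code 0010 → (4.000,3.962)–(4.111,4.000)
cell (4,4): code 0111 → (4.111,4.000)–(5.000,4.387)
cell (4,6): code 1001 → (5.000,6.865)–(4.000,6.354)
cell (5,4): code 0110 → (5.000,4.387)–(6.000,4.842)
cell (5,6): code 1101 → (5.294,7.000)–(5.000,6.865)
cell (5,7): code 1000 → (6.000,7.209)–(5.294,7.000)
cell (6,4): code 0010 → (6.000,4.842)–(6.265,5.000)
cell (6,5): code 0111 → (6.265,5.000)–(7.000,5.678)
cell (6,6): code 1011 → (7.000,6.914)–(6.921,7.000)
cell (6,7): code 0001 → (6.921,7.000)–(6.000,7.209)
cell (7,5): code 0010 → (7.000,5.678)–(7.212,6.000)
cell (7,6): code 0001 → (7.212,6.000)–(7.000,6.914)
total: 22 segments, chained into 1 closed loop(s), length Σ = 15.640656

segments=22 loops=1 length=15.641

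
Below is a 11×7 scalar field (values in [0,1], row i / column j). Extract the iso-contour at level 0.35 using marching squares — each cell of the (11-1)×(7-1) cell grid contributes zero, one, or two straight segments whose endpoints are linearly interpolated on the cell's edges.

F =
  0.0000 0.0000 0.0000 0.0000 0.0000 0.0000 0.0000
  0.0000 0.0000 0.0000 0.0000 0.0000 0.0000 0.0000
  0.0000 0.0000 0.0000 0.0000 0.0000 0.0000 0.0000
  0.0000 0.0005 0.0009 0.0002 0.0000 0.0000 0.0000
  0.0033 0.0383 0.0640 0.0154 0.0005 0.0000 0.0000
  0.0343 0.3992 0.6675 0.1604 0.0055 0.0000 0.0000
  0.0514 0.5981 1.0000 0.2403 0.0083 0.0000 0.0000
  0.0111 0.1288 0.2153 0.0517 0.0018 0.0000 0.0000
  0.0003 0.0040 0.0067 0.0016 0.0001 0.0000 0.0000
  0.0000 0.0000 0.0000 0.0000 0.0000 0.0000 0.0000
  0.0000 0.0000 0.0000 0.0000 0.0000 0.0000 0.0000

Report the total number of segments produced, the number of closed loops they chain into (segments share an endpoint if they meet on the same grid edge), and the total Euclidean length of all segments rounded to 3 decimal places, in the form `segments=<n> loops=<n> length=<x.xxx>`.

segments=8 loops=1 length=7.090

cell (4,0): code 0100 → (4.864,1.000)–(5.000,0.865)
cell (4,1): code 1100 → (4.474,2.000)–(4.864,1.000)
cell (4,2): code 1000 → (5.000,2.626)–(4.474,2.000)
cell (5,0): code 0110 → (5.000,0.865)–(6.000,0.546)
cell (5,2): code 1001 → (6.000,2.856)–(5.000,2.626)
cell (6,0): code 0010 → (6.000,0.546)–(6.529,1.000)
cell (6,1): code 0011 → (6.529,1.000)–(6.828,2.000)
cell (6,2): code 0001 → (6.828,2.000)–(6.000,2.856)
total: 8 segments, chained into 1 closed loop(s), length Σ = 7.090001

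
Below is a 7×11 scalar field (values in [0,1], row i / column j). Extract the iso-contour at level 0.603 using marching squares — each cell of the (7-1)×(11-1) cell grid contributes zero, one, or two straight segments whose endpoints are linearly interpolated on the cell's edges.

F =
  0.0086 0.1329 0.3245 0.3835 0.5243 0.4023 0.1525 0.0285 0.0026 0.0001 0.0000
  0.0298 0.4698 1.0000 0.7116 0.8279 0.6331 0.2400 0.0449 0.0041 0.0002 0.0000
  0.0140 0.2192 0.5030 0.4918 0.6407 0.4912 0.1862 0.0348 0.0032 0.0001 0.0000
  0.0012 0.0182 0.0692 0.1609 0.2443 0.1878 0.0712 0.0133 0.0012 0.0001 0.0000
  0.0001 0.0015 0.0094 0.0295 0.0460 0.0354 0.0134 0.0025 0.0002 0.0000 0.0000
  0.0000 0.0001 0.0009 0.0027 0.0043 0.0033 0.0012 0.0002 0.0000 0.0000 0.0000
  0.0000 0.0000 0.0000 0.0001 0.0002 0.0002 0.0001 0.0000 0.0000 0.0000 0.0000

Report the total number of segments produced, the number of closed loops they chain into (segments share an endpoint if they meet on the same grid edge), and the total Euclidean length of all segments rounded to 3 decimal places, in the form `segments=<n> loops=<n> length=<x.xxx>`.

segments=12 loops=1 length=9.282

cell (0,1): code 0100 → (0.412,2.000)–(1.000,1.251)
cell (0,2): code 1100 → (0.669,3.000)–(0.412,2.000)
cell (0,3): code 1100 → (0.259,4.000)–(0.669,3.000)
cell (0,4): code 1100 → (0.870,5.000)–(0.259,4.000)
cell (0,5): code 1000 → (1.000,5.077)–(0.870,5.000)
cell (1,1): code 0010 → (1.000,1.251)–(1.799,2.000)
cell (1,2): code 0011 → (1.799,2.000)–(1.494,3.000)
cell (1,3): code 0111 → (1.494,3.000)–(2.000,3.747)
cell (1,4): code 1011 → (2.000,4.252)–(1.212,5.000)
cell (1,5): code 0001 → (1.212,5.000)–(1.000,5.077)
cell (2,3): code 0010 → (2.000,3.747)–(2.095,4.000)
cell (2,4): code 0001 → (2.095,4.000)–(2.000,4.252)
total: 12 segments, chained into 1 closed loop(s), length Σ = 9.281863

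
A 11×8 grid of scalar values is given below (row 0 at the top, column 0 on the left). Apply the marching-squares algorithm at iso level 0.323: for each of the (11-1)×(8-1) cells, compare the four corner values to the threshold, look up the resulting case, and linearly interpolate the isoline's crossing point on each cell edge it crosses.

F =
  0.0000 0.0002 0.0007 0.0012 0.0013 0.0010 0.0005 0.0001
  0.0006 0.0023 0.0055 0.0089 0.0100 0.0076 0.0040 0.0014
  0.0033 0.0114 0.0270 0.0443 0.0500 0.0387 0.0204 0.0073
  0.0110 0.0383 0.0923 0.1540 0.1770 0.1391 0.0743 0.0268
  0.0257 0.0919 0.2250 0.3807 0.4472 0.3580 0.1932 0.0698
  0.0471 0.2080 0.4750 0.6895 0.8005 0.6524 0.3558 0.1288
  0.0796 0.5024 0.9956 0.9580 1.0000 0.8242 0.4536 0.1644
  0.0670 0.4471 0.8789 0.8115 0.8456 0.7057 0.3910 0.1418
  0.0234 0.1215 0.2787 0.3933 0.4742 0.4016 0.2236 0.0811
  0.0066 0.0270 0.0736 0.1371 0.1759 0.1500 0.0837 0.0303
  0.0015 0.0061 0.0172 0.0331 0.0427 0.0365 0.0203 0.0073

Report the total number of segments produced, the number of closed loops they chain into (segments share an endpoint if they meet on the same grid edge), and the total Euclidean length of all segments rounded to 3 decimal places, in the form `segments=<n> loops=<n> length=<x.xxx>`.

cell (3,2): code 0100 → (3.745,3.000)–(4.000,2.629)
cell (3,3): code 1100 → (3.540,4.000)–(3.745,3.000)
cell (3,4): code 1100 → (3.840,5.000)–(3.540,4.000)
cell (3,5): code 1000 → (4.000,5.212)–(3.840,5.000)
cell (4,1): code 0100 → (4.392,2.000)–(5.000,1.431)
cell (4,2): code 1110 → (4.000,2.629)–(4.392,2.000)
cell (4,5): code 1101 → (4.798,6.000)–(4.000,5.212)
cell (4,6): code 1000 → (5.000,6.144)–(4.798,6.000)
cell (5,0): code 0100 → (5.391,1.000)–(6.000,0.576)
cell (5,1): code 1110 → (5.000,1.431)–(5.391,1.000)
cell (5,6): code 1001 → (6.000,6.452)–(5.000,6.144)
cell (6,0): code 0110 → (6.000,0.576)–(7.000,0.674)
cell (6,6): code 1001 → (7.000,6.273)–(6.000,6.452)
cell (7,0): code 0010 → (7.000,0.674)–(7.381,1.000)
cell (7,1): code 0011 → (7.381,1.000)–(7.926,2.000)
cell (7,2): code 0111 → (7.926,2.000)–(8.000,2.387)
cell (7,5): code 1011 → (8.000,5.442)–(7.406,6.000)
cell (7,6): code 0001 → (7.406,6.000)–(7.000,6.273)
cell (8,2): code 0010 → (8.000,2.387)–(8.274,3.000)
cell (8,3): code 0011 → (8.274,3.000)–(8.507,4.000)
cell (8,4): code 0011 → (8.507,4.000)–(8.312,5.000)
cell (8,5): code 0001 → (8.312,5.000)–(8.000,5.442)
total: 22 segments, chained into 1 closed loop(s), length Σ = 16.712001

segments=22 loops=1 length=16.712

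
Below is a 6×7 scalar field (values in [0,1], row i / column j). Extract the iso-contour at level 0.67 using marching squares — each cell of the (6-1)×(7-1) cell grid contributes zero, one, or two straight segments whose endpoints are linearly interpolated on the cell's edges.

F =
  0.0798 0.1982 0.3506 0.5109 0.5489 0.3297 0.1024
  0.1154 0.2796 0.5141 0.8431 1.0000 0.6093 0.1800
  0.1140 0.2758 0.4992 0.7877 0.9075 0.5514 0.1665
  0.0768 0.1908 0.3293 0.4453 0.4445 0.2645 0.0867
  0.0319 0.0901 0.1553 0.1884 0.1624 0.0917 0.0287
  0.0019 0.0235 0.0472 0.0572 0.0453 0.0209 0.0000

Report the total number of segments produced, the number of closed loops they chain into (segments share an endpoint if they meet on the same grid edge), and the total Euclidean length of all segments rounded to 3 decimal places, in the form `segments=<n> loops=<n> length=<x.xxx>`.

cell (0,2): code 0100 → (0.479,3.000)–(1.000,2.474)
cell (0,3): code 1100 → (0.268,4.000)–(0.479,3.000)
cell (0,4): code 1000 → (1.000,4.845)–(0.268,4.000)
cell (1,2): code 0110 → (1.000,2.474)–(2.000,2.592)
cell (1,4): code 1001 → (2.000,4.667)–(1.000,4.845)
cell (2,2): code 0010 → (2.000,2.592)–(2.344,3.000)
cell (2,3): code 0011 → (2.344,3.000)–(2.513,4.000)
cell (2,4): code 0001 → (2.513,4.000)–(2.000,4.667)
total: 8 segments, chained into 1 closed loop(s), length Σ = 7.291519

segments=8 loops=1 length=7.292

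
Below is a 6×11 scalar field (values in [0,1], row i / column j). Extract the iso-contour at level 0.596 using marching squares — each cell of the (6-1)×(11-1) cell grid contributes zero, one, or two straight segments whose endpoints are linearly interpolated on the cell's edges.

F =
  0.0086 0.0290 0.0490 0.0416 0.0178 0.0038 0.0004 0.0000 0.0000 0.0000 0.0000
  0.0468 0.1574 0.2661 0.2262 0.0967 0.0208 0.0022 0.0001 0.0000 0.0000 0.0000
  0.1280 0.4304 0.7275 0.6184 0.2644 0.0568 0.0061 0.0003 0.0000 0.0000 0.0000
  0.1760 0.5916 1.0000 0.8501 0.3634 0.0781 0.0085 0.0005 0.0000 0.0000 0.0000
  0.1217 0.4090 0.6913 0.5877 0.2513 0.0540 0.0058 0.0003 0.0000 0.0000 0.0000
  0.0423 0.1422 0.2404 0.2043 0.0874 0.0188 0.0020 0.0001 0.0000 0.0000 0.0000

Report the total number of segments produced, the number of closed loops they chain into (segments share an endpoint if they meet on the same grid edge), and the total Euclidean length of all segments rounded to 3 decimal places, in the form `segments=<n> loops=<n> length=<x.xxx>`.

segments=10 loops=1 length=7.599

cell (1,1): code 0100 → (1.715,2.000)–(2.000,1.557)
cell (1,2): code 1100 → (1.943,3.000)–(1.715,2.000)
cell (1,3): code 1000 → (2.000,3.063)–(1.943,3.000)
cell (2,1): code 0110 → (2.000,1.557)–(3.000,1.011)
cell (2,3): code 1001 → (3.000,3.522)–(2.000,3.063)
cell (3,1): code 0110 → (3.000,1.011)–(4.000,1.662)
cell (3,2): code 1011 → (4.000,2.920)–(3.968,3.000)
cell (3,3): code 0001 → (3.968,3.000)–(3.000,3.522)
cell (4,1): code 0010 → (4.000,1.662)–(4.211,2.000)
cell (4,2): code 0001 → (4.211,2.000)–(4.000,2.920)
total: 10 segments, chained into 1 closed loop(s), length Σ = 7.599185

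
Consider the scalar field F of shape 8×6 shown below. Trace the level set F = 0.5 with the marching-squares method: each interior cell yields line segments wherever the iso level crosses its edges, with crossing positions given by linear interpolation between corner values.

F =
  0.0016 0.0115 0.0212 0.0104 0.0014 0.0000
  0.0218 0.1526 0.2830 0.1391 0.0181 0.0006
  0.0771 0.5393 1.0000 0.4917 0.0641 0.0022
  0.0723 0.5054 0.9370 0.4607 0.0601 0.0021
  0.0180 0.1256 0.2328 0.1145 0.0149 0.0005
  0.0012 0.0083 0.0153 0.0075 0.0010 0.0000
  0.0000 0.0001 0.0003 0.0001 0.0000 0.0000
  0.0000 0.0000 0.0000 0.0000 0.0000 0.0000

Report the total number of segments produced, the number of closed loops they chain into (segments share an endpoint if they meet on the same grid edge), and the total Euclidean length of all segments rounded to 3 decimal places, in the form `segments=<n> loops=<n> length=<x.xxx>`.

cell (1,0): code 0100 → (1.898,1.000)–(2.000,0.915)
cell (1,1): code 1100 → (1.303,2.000)–(1.898,1.000)
cell (1,2): code 1000 → (2.000,2.984)–(1.303,2.000)
cell (2,0): code 0110 → (2.000,0.915)–(3.000,0.988)
cell (2,2): code 1001 → (3.000,2.917)–(2.000,2.984)
cell (3,0): code 0010 → (3.000,0.988)–(3.014,1.000)
cell (3,1): code 0011 → (3.014,1.000)–(3.621,2.000)
cell (3,2): code 0001 → (3.621,2.000)–(3.000,2.917)
total: 8 segments, chained into 1 closed loop(s), length Σ = 6.803125

segments=8 loops=1 length=6.803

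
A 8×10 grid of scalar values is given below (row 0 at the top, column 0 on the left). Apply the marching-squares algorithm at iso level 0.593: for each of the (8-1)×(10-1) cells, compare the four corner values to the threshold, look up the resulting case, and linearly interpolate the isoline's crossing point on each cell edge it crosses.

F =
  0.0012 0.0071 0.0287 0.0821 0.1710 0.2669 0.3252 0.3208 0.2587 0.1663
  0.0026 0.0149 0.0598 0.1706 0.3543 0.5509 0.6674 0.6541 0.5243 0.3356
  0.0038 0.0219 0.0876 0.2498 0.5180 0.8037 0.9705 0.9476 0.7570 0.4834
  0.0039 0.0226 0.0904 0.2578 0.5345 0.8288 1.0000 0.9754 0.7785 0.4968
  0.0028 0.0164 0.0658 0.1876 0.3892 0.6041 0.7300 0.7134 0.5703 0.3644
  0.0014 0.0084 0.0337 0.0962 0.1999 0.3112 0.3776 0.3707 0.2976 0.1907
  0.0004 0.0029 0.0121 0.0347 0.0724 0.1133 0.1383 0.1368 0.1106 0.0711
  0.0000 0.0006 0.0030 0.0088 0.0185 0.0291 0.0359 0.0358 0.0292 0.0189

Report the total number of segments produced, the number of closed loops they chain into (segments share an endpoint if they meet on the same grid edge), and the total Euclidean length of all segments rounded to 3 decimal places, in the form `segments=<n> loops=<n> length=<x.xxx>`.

cell (0,5): code 0100 → (0.783,6.000)–(1.000,5.361)
cell (0,6): code 1100 → (0.817,7.000)–(0.783,6.000)
cell (0,7): code 1000 → (1.000,7.471)–(0.817,7.000)
cell (1,4): code 0100 → (1.167,5.000)–(2.000,4.263)
cell (1,5): code 1110 → (1.000,5.361)–(1.167,5.000)
cell (1,7): code 1101 → (1.295,8.000)–(1.000,7.471)
cell (1,8): code 1000 → (2.000,8.599)–(1.295,8.000)
cell (2,4): code 0110 → (2.000,4.263)–(3.000,4.199)
cell (2,8): code 1001 → (3.000,8.659)–(2.000,8.599)
cell (3,4): code 0110 → (3.000,4.199)–(4.000,4.948)
cell (3,7): code 1011 → (4.000,7.841)–(3.891,8.000)
cell (3,8): code 0001 → (3.891,8.000)–(3.000,8.659)
cell (4,4): code 0010 → (4.000,4.948)–(4.038,5.000)
cell (4,5): code 0011 → (4.038,5.000)–(4.389,6.000)
cell (4,6): code 0011 → (4.389,6.000)–(4.351,7.000)
cell (4,7): code 0001 → (4.351,7.000)–(4.000,7.841)
total: 16 segments, chained into 1 closed loop(s), length Σ = 12.812629

segments=16 loops=1 length=12.813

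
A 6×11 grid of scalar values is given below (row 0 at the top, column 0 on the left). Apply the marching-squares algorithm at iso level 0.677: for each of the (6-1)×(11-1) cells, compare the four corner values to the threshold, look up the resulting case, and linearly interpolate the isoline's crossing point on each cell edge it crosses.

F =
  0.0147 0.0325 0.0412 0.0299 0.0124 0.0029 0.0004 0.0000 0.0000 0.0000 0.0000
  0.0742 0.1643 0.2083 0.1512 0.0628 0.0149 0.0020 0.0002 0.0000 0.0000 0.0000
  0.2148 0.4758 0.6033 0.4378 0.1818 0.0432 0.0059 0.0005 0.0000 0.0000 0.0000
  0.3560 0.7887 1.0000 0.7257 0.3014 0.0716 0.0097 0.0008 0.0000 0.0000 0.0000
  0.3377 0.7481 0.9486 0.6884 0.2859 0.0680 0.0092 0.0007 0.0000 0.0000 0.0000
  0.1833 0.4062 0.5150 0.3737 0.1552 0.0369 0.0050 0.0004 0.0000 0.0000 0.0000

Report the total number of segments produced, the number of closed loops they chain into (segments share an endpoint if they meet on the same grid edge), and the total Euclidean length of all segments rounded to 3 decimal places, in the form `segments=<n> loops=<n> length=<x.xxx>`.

segments=10 loops=1 length=7.504

cell (2,0): code 0100 → (2.643,1.000)–(3.000,0.742)
cell (2,1): code 1100 → (2.186,2.000)–(2.643,1.000)
cell (2,2): code 1100 → (2.831,3.000)–(2.186,2.000)
cell (2,3): code 1000 → (3.000,3.115)–(2.831,3.000)
cell (3,0): code 0110 → (3.000,0.742)–(4.000,0.827)
cell (3,3): code 1001 → (4.000,3.028)–(3.000,3.115)
cell (4,0): code 0010 → (4.000,0.827)–(4.208,1.000)
cell (4,1): code 0011 → (4.208,1.000)–(4.626,2.000)
cell (4,2): code 0011 → (4.626,2.000)–(4.036,3.000)
cell (4,3): code 0001 → (4.036,3.000)–(4.000,3.028)
total: 10 segments, chained into 1 closed loop(s), length Σ = 7.503683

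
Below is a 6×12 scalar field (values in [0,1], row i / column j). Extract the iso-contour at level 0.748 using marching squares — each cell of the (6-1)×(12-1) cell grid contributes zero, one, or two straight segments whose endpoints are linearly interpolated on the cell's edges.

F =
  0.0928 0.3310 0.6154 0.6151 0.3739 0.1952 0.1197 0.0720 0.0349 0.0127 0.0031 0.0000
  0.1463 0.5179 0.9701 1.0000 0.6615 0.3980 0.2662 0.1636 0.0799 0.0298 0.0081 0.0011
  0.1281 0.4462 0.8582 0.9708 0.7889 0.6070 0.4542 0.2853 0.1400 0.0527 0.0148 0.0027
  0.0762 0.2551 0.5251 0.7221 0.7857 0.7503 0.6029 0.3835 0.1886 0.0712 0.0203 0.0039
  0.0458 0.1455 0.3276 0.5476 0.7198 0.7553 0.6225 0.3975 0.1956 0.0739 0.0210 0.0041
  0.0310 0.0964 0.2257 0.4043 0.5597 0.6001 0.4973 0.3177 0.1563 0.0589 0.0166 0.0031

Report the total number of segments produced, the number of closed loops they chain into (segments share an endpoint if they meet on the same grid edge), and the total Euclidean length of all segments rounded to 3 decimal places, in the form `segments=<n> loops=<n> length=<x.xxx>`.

cell (0,1): code 0100 → (0.374,2.000)–(1.000,1.509)
cell (0,2): code 1100 → (0.345,3.000)–(0.374,2.000)
cell (0,3): code 1000 → (1.000,3.744)–(0.345,3.000)
cell (1,1): code 0110 → (1.000,1.509)–(2.000,1.733)
cell (1,3): code 1101 → (1.679,4.000)–(1.000,3.744)
cell (1,4): code 1000 → (2.000,4.225)–(1.679,4.000)
cell (2,1): code 0010 → (2.000,1.733)–(2.331,2.000)
cell (2,2): code 0011 → (2.331,2.000)–(2.896,3.000)
cell (2,3): code 0111 → (2.896,3.000)–(3.000,3.407)
cell (2,4): code 1101 → (2.984,5.000)–(2.000,4.225)
cell (2,5): code 1000 → (3.000,5.016)–(2.984,5.000)
cell (3,3): code 0010 → (3.000,3.407)–(3.572,4.000)
cell (3,4): code 0111 → (3.572,4.000)–(4.000,4.794)
cell (3,5): code 1001 → (4.000,5.055)–(3.000,5.016)
cell (4,4): code 0010 → (4.000,4.794)–(4.047,5.000)
cell (4,5): code 0001 → (4.047,5.000)–(4.000,5.055)
total: 16 segments, chained into 1 closed loop(s), length Σ = 11.209242

segments=16 loops=1 length=11.209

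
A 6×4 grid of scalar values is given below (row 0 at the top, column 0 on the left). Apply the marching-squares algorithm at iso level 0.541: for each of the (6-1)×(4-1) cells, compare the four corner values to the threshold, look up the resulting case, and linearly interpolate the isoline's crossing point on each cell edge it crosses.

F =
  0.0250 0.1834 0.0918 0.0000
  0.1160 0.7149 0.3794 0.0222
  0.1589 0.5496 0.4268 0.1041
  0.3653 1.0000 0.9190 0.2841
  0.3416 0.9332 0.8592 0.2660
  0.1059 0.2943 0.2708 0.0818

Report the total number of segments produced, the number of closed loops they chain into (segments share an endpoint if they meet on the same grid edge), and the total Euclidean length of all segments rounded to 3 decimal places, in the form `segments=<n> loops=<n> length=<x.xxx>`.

segments=12 loops=1 length=11.005

cell (0,0): code 0100 → (0.673,1.000)–(1.000,0.710)
cell (0,1): code 1000 → (1.000,1.518)–(0.673,1.000)
cell (1,0): code 0110 → (1.000,0.710)–(2.000,0.978)
cell (1,1): code 1001 → (2.000,1.070)–(1.000,1.518)
cell (2,0): code 0110 → (2.000,0.978)–(3.000,0.277)
cell (2,1): code 1101 → (2.232,2.000)–(2.000,1.070)
cell (2,2): code 1000 → (3.000,2.595)–(2.232,2.000)
cell (3,0): code 0110 → (3.000,0.277)–(4.000,0.337)
cell (3,2): code 1001 → (4.000,2.536)–(3.000,2.595)
cell (4,0): code 0010 → (4.000,0.337)–(4.614,1.000)
cell (4,1): code 0011 → (4.614,1.000)–(4.541,2.000)
cell (4,2): code 0001 → (4.541,2.000)–(4.000,2.536)
total: 12 segments, chained into 1 closed loop(s), length Σ = 11.004636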